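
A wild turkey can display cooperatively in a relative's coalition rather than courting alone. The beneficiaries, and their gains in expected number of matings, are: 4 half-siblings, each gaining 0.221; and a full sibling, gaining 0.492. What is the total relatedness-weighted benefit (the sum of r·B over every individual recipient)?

r to a half-sibling = 0.25 (half-sibs share one parent — one path of length 2: r = (1/2)^2 = 1/4).
r to a full sibling = 0.5 (full sibs share both parents — two paths of length 2: r = 2·(1/2)^2 = 1/2).
Summing one r·B term per recipient: 4·0.25·0.221 + 1·0.5·0.492 = 0.467.

0.467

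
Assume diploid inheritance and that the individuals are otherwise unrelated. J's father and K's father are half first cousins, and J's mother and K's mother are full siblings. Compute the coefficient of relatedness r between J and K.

0.140625

Independent pedigree routes through distinct common ancestors add.
J and K are related in two ways: half second cousins through their fathers (r = 1/64) and first cousins through their mothers (r = 1/8).
r = 1/64 + 1/8 = 0.140625.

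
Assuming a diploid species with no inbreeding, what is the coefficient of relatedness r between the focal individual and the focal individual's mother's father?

0.25

Each parent–offspring link contributes a factor of 1/2, and independent paths through distinct common ancestors add.
Two parent–offspring links: r = (1/2)^2 = 1/4.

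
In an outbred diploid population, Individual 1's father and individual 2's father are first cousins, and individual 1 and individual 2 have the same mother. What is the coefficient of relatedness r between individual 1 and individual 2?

Relatedness sums over independent paths through distinct common ancestors.
Individual 1 and individual 2 are related in two ways: second cousins through their fathers (r = 1/32) and half-sibs through their shared mother (r = 1/4).
r = 1/32 + 1/4 = 9/32 = 0.28125.

0.28125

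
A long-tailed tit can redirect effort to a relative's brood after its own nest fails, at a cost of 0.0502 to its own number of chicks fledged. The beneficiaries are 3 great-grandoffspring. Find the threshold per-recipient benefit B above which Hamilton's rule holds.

r to a great-grandoffspring = 0.125 (three parent–offspring links: r = (1/2)^3 = 1/8).
Hamilton's rule with n recipients of equal r: n·r·B > C, so B > C/(n·r) = 0.0502/(3·0.125) = 0.1339.

0.1339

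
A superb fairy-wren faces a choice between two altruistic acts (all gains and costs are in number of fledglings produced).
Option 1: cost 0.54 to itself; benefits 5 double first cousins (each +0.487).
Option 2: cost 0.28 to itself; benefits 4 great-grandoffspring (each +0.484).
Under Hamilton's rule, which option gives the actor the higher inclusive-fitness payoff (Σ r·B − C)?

Option 1: r to a double first cousin = 0.25.
Option 1: Σ r·B − C = (5·0.25·0.487) − 0.54 = 0.06875.
Option 2: r to a great-grandoffspring = 0.125.
Option 2: Σ r·B − C = (4·0.125·0.484) − 0.28 = -0.038.
Option 1 has the higher net inclusive-fitness payoff.

Option 1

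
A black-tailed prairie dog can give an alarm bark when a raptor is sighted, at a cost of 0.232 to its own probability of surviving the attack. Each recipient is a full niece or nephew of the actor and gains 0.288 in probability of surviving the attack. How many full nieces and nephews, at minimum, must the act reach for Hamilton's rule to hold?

r to a full niece or nephew = 1/4 (full aunt/uncle↔niece/nephew: two paths of length 3 through the shared grandparent pair: r = 2·(1/2)^3 = 1/4).
Hamilton's rule: n·r·B > C  ⇒  n > C/(r·B) = 0.232/(0.25·0.288) = 3.222.
The smallest integer exceeding 3.222 is 4.

4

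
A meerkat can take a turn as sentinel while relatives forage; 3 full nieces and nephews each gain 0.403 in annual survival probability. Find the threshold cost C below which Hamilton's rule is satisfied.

r to a full niece or nephew = 1/4 (full aunt/uncle↔niece/nephew: two paths of length 3 through the shared grandparent pair: r = 2·(1/2)^3 = 1/4).
Hamilton's rule: n·r·B > C, so the trait is favored while C < n·r·B = 3·0.25·0.403 = 0.30225.

0.30225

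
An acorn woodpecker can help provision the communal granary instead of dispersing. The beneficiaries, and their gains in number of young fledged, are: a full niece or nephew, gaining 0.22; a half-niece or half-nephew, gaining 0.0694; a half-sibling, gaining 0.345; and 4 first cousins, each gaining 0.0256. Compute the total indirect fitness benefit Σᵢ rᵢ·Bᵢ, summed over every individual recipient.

r to a full niece or nephew = 1/4 (full aunt/uncle↔niece/nephew: two paths of length 3 through the shared grandparent pair: r = 2·(1/2)^3 = 1/4).
r to a half-niece or half-nephew = 0.125 (half-aunt/uncle↔niece/nephew: one path of length 3: r = (1/2)^3 = 1/8).
r to a half-sibling = 0.25 (half-sibs share one parent — one path of length 2: r = (1/2)^2 = 1/4).
r to a first cousin = 0.125 (first cousins share one grandparent pair — two paths of length 4: r = 2·(1/2)^4 = 1/8).
Summing one r·B term per recipient: 1·0.25·0.22 + 1·0.125·0.0694 + 1·0.25·0.345 + 4·0.125·0.0256 = 0.162725.

0.162725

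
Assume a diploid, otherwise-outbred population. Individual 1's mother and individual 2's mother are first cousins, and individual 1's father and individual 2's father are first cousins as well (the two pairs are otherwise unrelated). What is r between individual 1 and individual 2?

0.0625

With two independent routes of shared ancestry, r is the sum of the two contributions.
Individual 1 and individual 2 are related in two ways: second cousins through their mothers (r = 1/32) and second cousins through their fathers (r = 1/32).
r = 1/32 + 1/32 = 0.0625.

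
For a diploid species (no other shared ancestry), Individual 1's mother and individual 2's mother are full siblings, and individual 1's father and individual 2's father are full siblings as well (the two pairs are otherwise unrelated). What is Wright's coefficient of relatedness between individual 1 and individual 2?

Wright's path rule: contributions from independent ancestry routes add.
Individual 1 and individual 2 are related in two ways: first cousins through their mothers (r = 1/8) and first cousins through their fathers (r = 1/8) — i.e. double first cousins.
r = 1/8 + 1/8 = 0.25.

0.25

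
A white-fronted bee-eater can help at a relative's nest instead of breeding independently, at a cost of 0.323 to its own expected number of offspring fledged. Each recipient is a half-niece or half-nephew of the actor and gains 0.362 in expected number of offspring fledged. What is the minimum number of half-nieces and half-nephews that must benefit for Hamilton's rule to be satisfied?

8

r to a half-niece or half-nephew = 0.125 (half-aunt/uncle↔niece/nephew: one path of length 3: r = (1/2)^3 = 1/8).
Hamilton's rule: n·r·B > C  ⇒  n > C/(r·B) = 0.323/(0.125·0.362) = 7.138.
The smallest integer exceeding 7.138 is 8.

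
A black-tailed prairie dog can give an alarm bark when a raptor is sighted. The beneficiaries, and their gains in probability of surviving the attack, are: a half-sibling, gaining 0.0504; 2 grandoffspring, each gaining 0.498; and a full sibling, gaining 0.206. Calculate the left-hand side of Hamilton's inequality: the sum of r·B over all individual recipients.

0.3646

r to a half-sibling = 1/4 (half-sibs share one parent — one path of length 2: r = (1/2)^2 = 1/4).
r to a grandoffspring = 1/4 (two parent–offspring links: r = (1/2)^2 = 1/4).
r to a full sibling = 1/2 (full sibs share both parents — two paths of length 2: r = 2·(1/2)^2 = 1/2).
Summing one r·B term per recipient: 1·0.25·0.0504 + 2·0.25·0.498 + 1·0.5·0.206 = 0.3646.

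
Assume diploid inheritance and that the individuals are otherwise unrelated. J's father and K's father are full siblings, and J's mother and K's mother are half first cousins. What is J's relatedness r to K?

0.140625

Independent pedigree routes through distinct common ancestors add.
J and K are related in two ways: first cousins through their fathers (r = 1/8) and half second cousins through their mothers (r = 1/64).
r = 1/8 + 1/64 = 9/64 = 0.140625.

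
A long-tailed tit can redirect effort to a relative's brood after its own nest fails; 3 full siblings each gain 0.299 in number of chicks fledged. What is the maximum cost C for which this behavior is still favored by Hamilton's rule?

0.4485

r to a full sibling = 1/2 (full sibs share both parents — two paths of length 2: r = 2·(1/2)^2 = 1/2).
Hamilton's rule: n·r·B > C, so the trait is favored while C < n·r·B = 3·0.5·0.299 = 0.4485.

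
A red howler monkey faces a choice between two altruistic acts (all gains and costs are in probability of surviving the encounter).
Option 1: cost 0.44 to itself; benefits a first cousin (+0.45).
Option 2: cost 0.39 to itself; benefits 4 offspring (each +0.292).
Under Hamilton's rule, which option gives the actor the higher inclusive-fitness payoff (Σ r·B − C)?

Option 1: r to a first cousin = 0.125.
Option 1: Σ r·B − C = (1·0.125·0.45) − 0.44 = -0.38375.
Option 2: r to an offspring = 0.5.
Option 2: Σ r·B − C = (4·0.5·0.292) − 0.39 = 0.194.
Option 2 has the higher net inclusive-fitness payoff.

Option 2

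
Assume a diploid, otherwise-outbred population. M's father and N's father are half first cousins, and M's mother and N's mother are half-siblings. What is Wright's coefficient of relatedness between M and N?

Wright's path rule: contributions from independent ancestry routes add.
M and N are related in two ways: half second cousins through their fathers (r = 1/64) and half first cousins through their mothers (r = 1/16).
r = 1/64 + 1/16 = 0.078125.

0.078125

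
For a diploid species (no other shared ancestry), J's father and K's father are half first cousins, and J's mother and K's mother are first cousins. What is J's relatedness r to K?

With two independent routes of shared ancestry, r is the sum of the two contributions.
J and K are related in two ways: half second cousins through their fathers (r = 1/64) and second cousins through their mothers (r = 1/32).
r = 1/64 + 1/32 = 0.046875.

0.046875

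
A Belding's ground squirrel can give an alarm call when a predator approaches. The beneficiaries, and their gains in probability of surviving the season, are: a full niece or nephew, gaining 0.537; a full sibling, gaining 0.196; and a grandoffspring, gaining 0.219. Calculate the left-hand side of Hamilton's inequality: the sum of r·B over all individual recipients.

0.287

r to a full niece or nephew = 1/4 (full aunt/uncle↔niece/nephew: two paths of length 3 through the shared grandparent pair: r = 2·(1/2)^3 = 1/4).
r to a full sibling = 1/2 (full sibs share both parents — two paths of length 2: r = 2·(1/2)^2 = 1/2).
r to a grandoffspring = 1/4 (two parent–offspring links: r = (1/2)^2 = 1/4).
Summing one r·B term per recipient: 1·0.25·0.537 + 1·0.5·0.196 + 1·0.25·0.219 = 0.287.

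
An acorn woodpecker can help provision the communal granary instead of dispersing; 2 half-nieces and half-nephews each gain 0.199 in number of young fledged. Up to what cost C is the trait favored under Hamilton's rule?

r to a half-niece or half-nephew = 0.125 (half-aunt/uncle↔niece/nephew: one path of length 3: r = (1/2)^3 = 1/8).
Hamilton's rule: n·r·B > C, so the trait is favored while C < n·r·B = 2·0.125·0.199 = 0.04975.

0.04975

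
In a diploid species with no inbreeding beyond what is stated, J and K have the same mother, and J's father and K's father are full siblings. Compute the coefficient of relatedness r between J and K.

Independent pedigree routes through distinct common ancestors add.
J and K are related in two ways: half-sibs through their shared mother (r = 1/4) and first cousins through their fathers (r = 1/8).
r = 1/4 + 1/8 = 3/8 = 0.375.

0.375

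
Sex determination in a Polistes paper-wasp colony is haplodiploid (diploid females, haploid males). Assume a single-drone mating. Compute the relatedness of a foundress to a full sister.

Haplodiploid full sisters inherit their father's entire haploid genome identically (contributing 1/2) and on average half of their mother's contribution (1/2 · 1/2 = 1/4); r = 1/2 + 1/4 = 3/4.

0.75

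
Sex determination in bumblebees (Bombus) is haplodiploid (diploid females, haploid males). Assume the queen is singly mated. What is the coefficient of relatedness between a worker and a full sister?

0.75

Haplodiploid full sisters inherit their father's entire haploid genome identically (contributing 1/2) and on average half of their mother's contribution (1/2 · 1/2 = 1/4); r = 1/2 + 1/4 = 3/4.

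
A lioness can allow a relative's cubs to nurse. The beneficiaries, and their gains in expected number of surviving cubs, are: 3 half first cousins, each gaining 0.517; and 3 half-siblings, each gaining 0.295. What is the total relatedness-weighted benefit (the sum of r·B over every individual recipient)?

0.3181875

r to a half first cousin = 0.0625 (half first cousins share one grandparent — one path of length 4: r = (1/2)^4 = 1/16).
r to a half-sibling = 0.25 (half-sibs share one parent — one path of length 2: r = (1/2)^2 = 1/4).
Summing one r·B term per recipient: 3·0.0625·0.517 + 3·0.25·0.295 = 0.3181875.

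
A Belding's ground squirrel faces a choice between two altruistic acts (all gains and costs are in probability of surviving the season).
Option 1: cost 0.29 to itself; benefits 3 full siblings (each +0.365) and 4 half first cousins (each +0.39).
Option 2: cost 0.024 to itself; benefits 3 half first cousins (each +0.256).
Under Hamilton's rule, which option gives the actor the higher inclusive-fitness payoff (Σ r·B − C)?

Option 1

Option 1: r to a full sibling = 0.5.
Option 1: r to a half first cousin = 0.0625.
Option 1: Σ r·B − C = (3·0.5·0.365 + 4·0.0625·0.39) − 0.29 = 0.355.
Option 2: r to a half first cousin = 0.0625.
Option 2: Σ r·B − C = (3·0.0625·0.256) − 0.024 = 0.024.
Option 1 has the higher net inclusive-fitness payoff.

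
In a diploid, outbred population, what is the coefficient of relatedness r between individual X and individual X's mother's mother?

0.25

Each parent–offspring link contributes a factor of 1/2, and independent paths through distinct common ancestors add.
Two parent–offspring links: r = (1/2)^2 = 1/4.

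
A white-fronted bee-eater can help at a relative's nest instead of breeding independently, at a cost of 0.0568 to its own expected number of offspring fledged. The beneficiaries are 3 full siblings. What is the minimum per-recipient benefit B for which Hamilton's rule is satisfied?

0.0379

r to a full sibling = 1/2 (full sibs share both parents — two paths of length 2: r = 2·(1/2)^2 = 1/2).
Hamilton's rule with n recipients of equal r: n·r·B > C, so B > C/(n·r) = 0.0568/(3·0.5) = 0.0379.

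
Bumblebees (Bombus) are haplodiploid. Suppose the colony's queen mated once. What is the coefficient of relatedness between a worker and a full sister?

Haplodiploid full sisters inherit their father's entire haploid genome identically (contributing 1/2) and on average half of their mother's contribution (1/2 · 1/2 = 1/4); r = 1/2 + 1/4 = 3/4.

0.75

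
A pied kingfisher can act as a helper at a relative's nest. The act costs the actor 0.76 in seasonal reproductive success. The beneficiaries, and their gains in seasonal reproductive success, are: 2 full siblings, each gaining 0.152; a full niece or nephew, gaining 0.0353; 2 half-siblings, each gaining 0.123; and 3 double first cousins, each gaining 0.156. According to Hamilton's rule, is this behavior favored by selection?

Hamilton's rule: the trait is favored when the sum of r·B over every recipient exceeds the actor's cost C.
r to a full sibling = 1/2 (full sibs share both parents — two paths of length 2: r = 2·(1/2)^2 = 1/2).
r to a full niece or nephew = 1/4 (full aunt/uncle↔niece/nephew: two paths of length 3 through the shared grandparent pair: r = 2·(1/2)^3 = 1/4).
r to a half-sibling = 0.25 (half-sibs share one parent — one path of length 2: r = (1/2)^2 = 1/4).
r to a double first cousin = 0.25 (double first cousins share both grandparent pairs — four paths of length 4: r = 4·(1/2)^4 = 1/4).
Summing one r·B term per recipient: 2·0.5·0.152 + 1·0.25·0.0353 + 2·0.25·0.123 + 3·0.25·0.156 = 0.339325.
0.339325 < 0.76: the indirect benefit is less than the cost.

No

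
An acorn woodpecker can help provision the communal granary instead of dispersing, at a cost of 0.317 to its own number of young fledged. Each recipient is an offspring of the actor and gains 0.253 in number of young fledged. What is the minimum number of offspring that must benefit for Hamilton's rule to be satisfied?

3

r to an offspring = 1/2 (one parent–offspring link: r = (1/2)^1 = 1/2).
Hamilton's rule: n·r·B > C  ⇒  n > C/(r·B) = 0.317/(0.5·0.253) = 2.506.
The smallest integer exceeding 2.506 is 3.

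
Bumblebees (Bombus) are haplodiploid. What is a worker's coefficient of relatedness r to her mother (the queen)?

0.5

One meiotic link between diploid queen and diploid daughter: r = 1/2.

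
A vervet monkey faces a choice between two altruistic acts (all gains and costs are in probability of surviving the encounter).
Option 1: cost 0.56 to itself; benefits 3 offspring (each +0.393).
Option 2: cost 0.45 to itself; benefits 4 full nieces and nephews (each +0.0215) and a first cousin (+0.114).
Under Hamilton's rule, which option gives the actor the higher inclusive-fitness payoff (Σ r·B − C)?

Option 1: r to an offspring = 0.5.
Option 1: Σ r·B − C = (3·0.5·0.393) − 0.56 = 0.0295.
Option 2: r to a full niece or nephew = 0.25.
Option 2: r to a first cousin = 0.125.
Option 2: Σ r·B − C = (4·0.25·0.0215 + 1·0.125·0.114) − 0.45 = -0.41425.
Option 1 has the higher net inclusive-fitness payoff.

Option 1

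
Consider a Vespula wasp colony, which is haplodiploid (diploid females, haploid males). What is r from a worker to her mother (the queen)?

0.5

One meiotic link between diploid queen and diploid daughter: r = 1/2.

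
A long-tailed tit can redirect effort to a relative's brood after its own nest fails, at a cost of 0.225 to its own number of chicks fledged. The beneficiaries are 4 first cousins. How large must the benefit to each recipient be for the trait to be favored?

0.45

r to a first cousin = 1/8 (first cousins share one grandparent pair — two paths of length 4: r = 2·(1/2)^4 = 1/8).
Hamilton's rule with n recipients of equal r: n·r·B > C, so B > C/(n·r) = 0.225/(4·0.125) = 0.45.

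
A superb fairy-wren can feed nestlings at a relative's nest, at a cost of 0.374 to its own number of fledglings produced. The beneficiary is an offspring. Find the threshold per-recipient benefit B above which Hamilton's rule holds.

r to an offspring = 0.5 (one parent–offspring link: r = (1/2)^1 = 1/2).
Hamilton's rule with n recipients of equal r: n·r·B > C, so B > C/(n·r) = 0.374/(1·0.5) = 0.748.

0.748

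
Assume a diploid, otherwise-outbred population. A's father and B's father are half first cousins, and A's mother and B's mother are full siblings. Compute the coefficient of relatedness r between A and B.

0.140625

With two independent routes of shared ancestry, r is the sum of the two contributions.
A and B are related in two ways: half second cousins through their fathers (r = 1/64) and first cousins through their mothers (r = 1/8).
r = 1/64 + 1/8 = 9/64 = 0.140625.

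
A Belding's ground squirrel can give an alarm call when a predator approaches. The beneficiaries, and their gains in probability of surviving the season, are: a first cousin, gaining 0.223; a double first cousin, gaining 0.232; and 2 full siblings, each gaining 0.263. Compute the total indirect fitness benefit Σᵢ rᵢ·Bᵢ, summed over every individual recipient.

0.348875

r to a first cousin = 1/8 (first cousins share one grandparent pair — two paths of length 4: r = 2·(1/2)^4 = 1/8).
r to a double first cousin = 1/4 (double first cousins share both grandparent pairs — four paths of length 4: r = 4·(1/2)^4 = 1/4).
r to a full sibling = 1/2 (full sibs share both parents — two paths of length 2: r = 2·(1/2)^2 = 1/2).
Summing one r·B term per recipient: 1·0.125·0.223 + 1·0.25·0.232 + 2·0.5·0.263 = 0.348875.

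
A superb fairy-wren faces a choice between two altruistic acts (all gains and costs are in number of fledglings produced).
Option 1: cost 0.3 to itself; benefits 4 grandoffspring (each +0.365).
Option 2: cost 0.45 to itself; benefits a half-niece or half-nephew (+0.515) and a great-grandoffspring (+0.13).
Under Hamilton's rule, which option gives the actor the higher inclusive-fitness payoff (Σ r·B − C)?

Option 1: r to a grandoffspring = 0.25.
Option 1: Σ r·B − C = (4·0.25·0.365) − 0.3 = 0.065.
Option 2: r to a half-niece or half-nephew = 0.125.
Option 2: r to a great-grandoffspring = 0.125.
Option 2: Σ r·B − C = (1·0.125·0.515 + 1·0.125·0.13) − 0.45 = -0.369375.
Option 1 has the higher net inclusive-fitness payoff.

Option 1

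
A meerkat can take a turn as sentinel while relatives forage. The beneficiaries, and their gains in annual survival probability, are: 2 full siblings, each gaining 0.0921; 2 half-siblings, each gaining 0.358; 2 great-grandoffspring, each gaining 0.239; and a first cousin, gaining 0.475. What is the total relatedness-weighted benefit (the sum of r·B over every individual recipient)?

r to a full sibling = 0.5 (full sibs share both parents — two paths of length 2: r = 2·(1/2)^2 = 1/2).
r to a half-sibling = 0.25 (half-sibs share one parent — one path of length 2: r = (1/2)^2 = 1/4).
r to a great-grandoffspring = 1/8 (three parent–offspring links: r = (1/2)^3 = 1/8).
r to a first cousin = 0.125 (first cousins share one grandparent pair — two paths of length 4: r = 2·(1/2)^4 = 1/8).
Summing one r·B term per recipient: 2·0.5·0.0921 + 2·0.25·0.358 + 2·0.125·0.239 + 1·0.125·0.475 = 0.390225.

0.390225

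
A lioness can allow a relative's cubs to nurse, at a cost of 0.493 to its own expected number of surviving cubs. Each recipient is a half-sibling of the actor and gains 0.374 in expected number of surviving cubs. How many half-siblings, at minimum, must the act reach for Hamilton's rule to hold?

6

r to a half-sibling = 1/4 (half-sibs share one parent — one path of length 2: r = (1/2)^2 = 1/4).
Hamilton's rule: n·r·B > C  ⇒  n > C/(r·B) = 0.493/(0.25·0.374) = 5.273.
The smallest integer exceeding 5.273 is 6.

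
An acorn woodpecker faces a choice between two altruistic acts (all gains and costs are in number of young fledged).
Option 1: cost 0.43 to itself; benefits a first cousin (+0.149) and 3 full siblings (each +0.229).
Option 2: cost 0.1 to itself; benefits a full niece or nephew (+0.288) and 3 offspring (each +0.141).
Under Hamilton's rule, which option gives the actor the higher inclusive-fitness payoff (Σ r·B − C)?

Option 1: r to a first cousin = 0.125.
Option 1: r to a full sibling = 0.5.
Option 1: Σ r·B − C = (1·0.125·0.149 + 3·0.5·0.229) − 0.43 = -0.067875.
Option 2: r to a full niece or nephew = 0.25.
Option 2: r to an offspring = 0.5.
Option 2: Σ r·B − C = (1·0.25·0.288 + 3·0.5·0.141) − 0.1 = 0.1835.
Option 2 has the higher net inclusive-fitness payoff.

Option 2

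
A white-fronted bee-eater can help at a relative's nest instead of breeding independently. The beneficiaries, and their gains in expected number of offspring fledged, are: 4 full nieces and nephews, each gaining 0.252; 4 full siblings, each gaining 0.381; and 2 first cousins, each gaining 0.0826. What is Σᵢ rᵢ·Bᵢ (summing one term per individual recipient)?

1.03465

r to a full niece or nephew = 0.25 (full aunt/uncle↔niece/nephew: two paths of length 3 through the shared grandparent pair: r = 2·(1/2)^3 = 1/4).
r to a full sibling = 1/2 (full sibs share both parents — two paths of length 2: r = 2·(1/2)^2 = 1/2).
r to a first cousin = 0.125 (first cousins share one grandparent pair — two paths of length 4: r = 2·(1/2)^4 = 1/8).
Summing one r·B term per recipient: 4·0.25·0.252 + 4·0.5·0.381 + 2·0.125·0.0826 = 1.03465.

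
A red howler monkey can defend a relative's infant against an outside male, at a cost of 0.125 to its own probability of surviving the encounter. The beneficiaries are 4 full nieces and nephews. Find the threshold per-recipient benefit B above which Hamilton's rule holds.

0.125

r to a full niece or nephew = 0.25 (full aunt/uncle↔niece/nephew: two paths of length 3 through the shared grandparent pair: r = 2·(1/2)^3 = 1/4).
Hamilton's rule with n recipients of equal r: n·r·B > C, so B > C/(n·r) = 0.125/(4·0.25) = 0.125.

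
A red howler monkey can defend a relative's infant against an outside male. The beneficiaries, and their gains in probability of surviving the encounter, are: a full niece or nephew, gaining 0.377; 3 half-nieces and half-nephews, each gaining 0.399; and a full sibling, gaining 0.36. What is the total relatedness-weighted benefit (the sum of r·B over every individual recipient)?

r to a full niece or nephew = 1/4 (full aunt/uncle↔niece/nephew: two paths of length 3 through the shared grandparent pair: r = 2·(1/2)^3 = 1/4).
r to a half-niece or half-nephew = 1/8 (half-aunt/uncle↔niece/nephew: one path of length 3: r = (1/2)^3 = 1/8).
r to a full sibling = 1/2 (full sibs share both parents — two paths of length 2: r = 2·(1/2)^2 = 1/2).
Summing one r·B term per recipient: 1·0.25·0.377 + 3·0.125·0.399 + 1·0.5·0.36 = 0.423875.

0.423875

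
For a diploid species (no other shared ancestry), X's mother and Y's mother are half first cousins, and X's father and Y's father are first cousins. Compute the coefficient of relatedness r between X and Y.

With two independent routes of shared ancestry, r is the sum of the two contributions.
X and Y are related in two ways: half second cousins through their mothers (r = 1/64) and second cousins through their fathers (r = 1/32).
r = 1/64 + 1/32 = 3/64 = 0.046875.

0.046875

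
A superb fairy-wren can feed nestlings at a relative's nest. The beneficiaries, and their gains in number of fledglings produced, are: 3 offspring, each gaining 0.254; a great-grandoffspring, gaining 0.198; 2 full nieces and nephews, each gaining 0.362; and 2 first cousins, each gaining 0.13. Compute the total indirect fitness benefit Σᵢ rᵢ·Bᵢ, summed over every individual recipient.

r to an offspring = 0.5 (one parent–offspring link: r = (1/2)^1 = 1/2).
r to a great-grandoffspring = 1/8 (three parent–offspring links: r = (1/2)^3 = 1/8).
r to a full niece or nephew = 0.25 (full aunt/uncle↔niece/nephew: two paths of length 3 through the shared grandparent pair: r = 2·(1/2)^3 = 1/4).
r to a first cousin = 1/8 (first cousins share one grandparent pair — two paths of length 4: r = 2·(1/2)^4 = 1/8).
Summing one r·B term per recipient: 3·0.5·0.254 + 1·0.125·0.198 + 2·0.25·0.362 + 2·0.125·0.13 = 0.61925.

0.61925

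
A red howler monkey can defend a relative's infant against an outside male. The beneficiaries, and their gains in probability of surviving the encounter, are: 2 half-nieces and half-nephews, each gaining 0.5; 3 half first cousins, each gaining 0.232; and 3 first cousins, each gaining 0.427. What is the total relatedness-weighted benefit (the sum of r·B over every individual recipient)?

r to a half-niece or half-nephew = 1/8 (half-aunt/uncle↔niece/nephew: one path of length 3: r = (1/2)^3 = 1/8).
r to a half first cousin = 1/16 (half first cousins share one grandparent — one path of length 4: r = (1/2)^4 = 1/16).
r to a first cousin = 1/8 (first cousins share one grandparent pair — two paths of length 4: r = 2·(1/2)^4 = 1/8).
Summing one r·B term per recipient: 2·0.125·0.5 + 3·0.0625·0.232 + 3·0.125·0.427 = 0.328625.

0.328625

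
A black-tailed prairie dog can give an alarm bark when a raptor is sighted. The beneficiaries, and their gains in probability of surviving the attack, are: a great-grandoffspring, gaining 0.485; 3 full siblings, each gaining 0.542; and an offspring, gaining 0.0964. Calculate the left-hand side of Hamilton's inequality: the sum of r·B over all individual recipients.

r to a great-grandoffspring = 1/8 (three parent–offspring links: r = (1/2)^3 = 1/8).
r to a full sibling = 0.5 (full sibs share both parents — two paths of length 2: r = 2·(1/2)^2 = 1/2).
r to an offspring = 1/2 (one parent–offspring link: r = (1/2)^1 = 1/2).
Summing one r·B term per recipient: 1·0.125·0.485 + 3·0.5·0.542 + 1·0.5·0.0964 = 0.921825.

0.921825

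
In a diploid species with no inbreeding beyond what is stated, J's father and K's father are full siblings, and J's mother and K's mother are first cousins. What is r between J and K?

Relatedness sums over independent paths through distinct common ancestors.
J and K are related in two ways: first cousins through their fathers (r = 1/8) and second cousins through their mothers (r = 1/32).
r = 1/8 + 1/32 = 0.15625.

0.15625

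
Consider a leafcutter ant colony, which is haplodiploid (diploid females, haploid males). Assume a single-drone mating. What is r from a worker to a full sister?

0.75

Haplodiploid full sisters inherit their father's entire haploid genome identically (contributing 1/2) and on average half of their mother's contribution (1/2 · 1/2 = 1/4); r = 1/2 + 1/4 = 3/4.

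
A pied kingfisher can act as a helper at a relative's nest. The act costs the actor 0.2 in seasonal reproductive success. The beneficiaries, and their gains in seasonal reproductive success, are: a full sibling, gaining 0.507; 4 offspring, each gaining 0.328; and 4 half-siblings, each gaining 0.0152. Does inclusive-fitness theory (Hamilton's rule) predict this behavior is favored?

Yes

Hamilton's rule: the trait is favored when the sum of r·B over every recipient exceeds the actor's cost C.
r to a full sibling = 1/2 (full sibs share both parents — two paths of length 2: r = 2·(1/2)^2 = 1/2).
r to an offspring = 0.5 (one parent–offspring link: r = (1/2)^1 = 1/2).
r to a half-sibling = 1/4 (half-sibs share one parent — one path of length 2: r = (1/2)^2 = 1/4).
Summing one r·B term per recipient: 1·0.5·0.507 + 4·0.5·0.328 + 4·0.25·0.0152 = 0.9247.
0.9247 > 0.2: the indirect benefit exceeds the cost.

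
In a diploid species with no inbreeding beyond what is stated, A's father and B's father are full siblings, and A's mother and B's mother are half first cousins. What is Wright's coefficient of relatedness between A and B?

Wright's path rule: contributions from independent ancestry routes add.
A and B are related in two ways: first cousins through their fathers (r = 1/8) and half second cousins through their mothers (r = 1/64).
r = 1/8 + 1/64 = 0.140625.

0.140625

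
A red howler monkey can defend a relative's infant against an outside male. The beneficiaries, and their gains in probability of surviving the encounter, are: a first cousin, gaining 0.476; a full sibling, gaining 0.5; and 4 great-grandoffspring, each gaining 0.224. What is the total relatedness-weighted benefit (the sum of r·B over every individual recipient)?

r to a first cousin = 1/8 (first cousins share one grandparent pair — two paths of length 4: r = 2·(1/2)^4 = 1/8).
r to a full sibling = 1/2 (full sibs share both parents — two paths of length 2: r = 2·(1/2)^2 = 1/2).
r to a great-grandoffspring = 1/8 (three parent–offspring links: r = (1/2)^3 = 1/8).
Summing one r·B term per recipient: 1·0.125·0.476 + 1·0.5·0.5 + 4·0.125·0.224 = 0.4215.

0.4215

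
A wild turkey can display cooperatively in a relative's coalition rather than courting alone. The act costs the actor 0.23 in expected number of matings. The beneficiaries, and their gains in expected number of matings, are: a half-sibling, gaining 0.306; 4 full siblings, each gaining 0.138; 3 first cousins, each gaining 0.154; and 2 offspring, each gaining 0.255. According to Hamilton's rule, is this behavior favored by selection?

Yes

Hamilton's rule: the trait is favored when the sum of r·B over every recipient exceeds the actor's cost C.
r to a half-sibling = 1/4 (half-sibs share one parent — one path of length 2: r = (1/2)^2 = 1/4).
r to a full sibling = 1/2 (full sibs share both parents — two paths of length 2: r = 2·(1/2)^2 = 1/2).
r to a first cousin = 1/8 (first cousins share one grandparent pair — two paths of length 4: r = 2·(1/2)^4 = 1/8).
r to an offspring = 0.5 (one parent–offspring link: r = (1/2)^1 = 1/2).
Summing one r·B term per recipient: 1·0.25·0.306 + 4·0.5·0.138 + 3·0.125·0.154 + 2·0.5·0.255 = 0.66525.
0.66525 > 0.23: the indirect benefit exceeds the cost.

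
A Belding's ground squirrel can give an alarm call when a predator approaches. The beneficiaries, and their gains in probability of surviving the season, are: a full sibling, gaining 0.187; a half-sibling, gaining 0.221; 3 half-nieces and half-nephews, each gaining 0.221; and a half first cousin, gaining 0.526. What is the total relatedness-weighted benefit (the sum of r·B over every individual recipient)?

r to a full sibling = 1/2 (full sibs share both parents — two paths of length 2: r = 2·(1/2)^2 = 1/2).
r to a half-sibling = 0.25 (half-sibs share one parent — one path of length 2: r = (1/2)^2 = 1/4).
r to a half-niece or half-nephew = 1/8 (half-aunt/uncle↔niece/nephew: one path of length 3: r = (1/2)^3 = 1/8).
r to a half first cousin = 1/16 (half first cousins share one grandparent — one path of length 4: r = (1/2)^4 = 1/16).
Summing one r·B term per recipient: 1·0.5·0.187 + 1·0.25·0.221 + 3·0.125·0.221 + 1·0.0625·0.526 = 0.2645.

0.2645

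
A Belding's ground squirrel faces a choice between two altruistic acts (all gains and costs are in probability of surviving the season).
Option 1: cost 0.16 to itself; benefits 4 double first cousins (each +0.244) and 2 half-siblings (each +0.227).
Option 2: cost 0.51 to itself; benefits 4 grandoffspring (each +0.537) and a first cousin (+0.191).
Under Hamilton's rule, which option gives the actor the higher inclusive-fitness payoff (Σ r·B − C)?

Option 1

Option 1: r to a double first cousin = 0.25.
Option 1: r to a half-sibling = 0.25.
Option 1: Σ r·B − C = (4·0.25·0.244 + 2·0.25·0.227) − 0.16 = 0.1975.
Option 2: r to a grandoffspring = 0.25.
Option 2: r to a first cousin = 0.125.
Option 2: Σ r·B − C = (4·0.25·0.537 + 1·0.125·0.191) − 0.51 = 0.050875.
Option 1 has the higher net inclusive-fitness payoff.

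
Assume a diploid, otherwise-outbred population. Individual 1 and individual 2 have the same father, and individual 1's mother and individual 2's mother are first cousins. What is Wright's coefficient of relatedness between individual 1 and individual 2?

0.28125

With two independent routes of shared ancestry, r is the sum of the two contributions.
Individual 1 and individual 2 are related in two ways: half-sibs through their shared father (r = 1/4) and second cousins through their mothers (r = 1/32).
r = 1/4 + 1/32 = 9/32 = 0.28125.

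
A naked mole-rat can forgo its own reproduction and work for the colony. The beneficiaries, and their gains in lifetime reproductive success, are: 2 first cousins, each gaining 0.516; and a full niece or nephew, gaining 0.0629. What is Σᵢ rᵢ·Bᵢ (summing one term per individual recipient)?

r to a first cousin = 1/8 (first cousins share one grandparent pair — two paths of length 4: r = 2·(1/2)^4 = 1/8).
r to a full niece or nephew = 1/4 (full aunt/uncle↔niece/nephew: two paths of length 3 through the shared grandparent pair: r = 2·(1/2)^3 = 1/4).
Summing one r·B term per recipient: 2·0.125·0.516 + 1·0.25·0.0629 = 0.144725.

0.144725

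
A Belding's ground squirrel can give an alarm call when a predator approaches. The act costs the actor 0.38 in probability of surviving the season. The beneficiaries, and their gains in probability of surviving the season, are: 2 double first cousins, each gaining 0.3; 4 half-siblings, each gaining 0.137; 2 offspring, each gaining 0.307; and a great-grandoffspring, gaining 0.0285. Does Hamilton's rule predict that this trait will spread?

Yes

Hamilton's rule: the trait is favored when the sum of r·B over every recipient exceeds the actor's cost C.
r to a double first cousin = 1/4 (double first cousins share both grandparent pairs — four paths of length 4: r = 4·(1/2)^4 = 1/4).
r to a half-sibling = 0.25 (half-sibs share one parent — one path of length 2: r = (1/2)^2 = 1/4).
r to an offspring = 0.5 (one parent–offspring link: r = (1/2)^1 = 1/2).
r to a great-grandoffspring = 0.125 (three parent–offspring links: r = (1/2)^3 = 1/8).
Summing one r·B term per recipient: 2·0.25·0.3 + 4·0.25·0.137 + 2·0.5·0.307 + 1·0.125·0.0285 = 0.5975625.
0.5975625 > 0.38: the indirect benefit exceeds the cost.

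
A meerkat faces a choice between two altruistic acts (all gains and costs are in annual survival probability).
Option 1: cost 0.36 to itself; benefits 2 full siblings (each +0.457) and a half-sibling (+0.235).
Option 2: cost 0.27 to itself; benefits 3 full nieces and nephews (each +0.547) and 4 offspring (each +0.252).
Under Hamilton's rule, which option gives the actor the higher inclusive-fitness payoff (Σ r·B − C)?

Option 2

Option 1: r to a full sibling = 0.5.
Option 1: r to a half-sibling = 0.25.
Option 1: Σ r·B − C = (2·0.5·0.457 + 1·0.25·0.235) − 0.36 = 0.15575.
Option 2: r to a full niece or nephew = 0.25.
Option 2: r to an offspring = 0.5.
Option 2: Σ r·B − C = (3·0.25·0.547 + 4·0.5·0.252) − 0.27 = 0.64425.
Option 2 has the higher net inclusive-fitness payoff.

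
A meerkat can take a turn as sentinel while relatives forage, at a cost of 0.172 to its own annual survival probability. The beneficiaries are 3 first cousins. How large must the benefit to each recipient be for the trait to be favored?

r to a first cousin = 0.125 (first cousins share one grandparent pair — two paths of length 4: r = 2·(1/2)^4 = 1/8).
Hamilton's rule with n recipients of equal r: n·r·B > C, so B > C/(n·r) = 0.172/(3·0.125) = 0.4587.

0.4587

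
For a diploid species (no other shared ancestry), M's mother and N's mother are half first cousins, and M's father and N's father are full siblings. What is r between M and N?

0.140625

Relatedness sums over independent paths through distinct common ancestors.
M and N are related in two ways: half second cousins through their mothers (r = 1/64) and first cousins through their fathers (r = 1/8).
r = 1/64 + 1/8 = 0.140625.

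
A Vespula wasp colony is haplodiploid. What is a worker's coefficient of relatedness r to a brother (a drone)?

Her haploid brother carries none of their father's genes and a random half of their mother's genome; that half matches the maternal half of her own genome with probability 1/2: r = 1/2 · 1/2 = 1/4.

0.25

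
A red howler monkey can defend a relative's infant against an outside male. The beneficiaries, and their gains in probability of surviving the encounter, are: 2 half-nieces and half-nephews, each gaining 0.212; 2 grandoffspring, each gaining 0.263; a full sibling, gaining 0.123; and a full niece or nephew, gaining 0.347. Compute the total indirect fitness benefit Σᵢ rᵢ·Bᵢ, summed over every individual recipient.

r to a half-niece or half-nephew = 0.125 (half-aunt/uncle↔niece/nephew: one path of length 3: r = (1/2)^3 = 1/8).
r to a grandoffspring = 0.25 (two parent–offspring links: r = (1/2)^2 = 1/4).
r to a full sibling = 1/2 (full sibs share both parents — two paths of length 2: r = 2·(1/2)^2 = 1/2).
r to a full niece or nephew = 0.25 (full aunt/uncle↔niece/nephew: two paths of length 3 through the shared grandparent pair: r = 2·(1/2)^3 = 1/4).
Summing one r·B term per recipient: 2·0.125·0.212 + 2·0.25·0.263 + 1·0.5·0.123 + 1·0.25·0.347 = 0.33275.

0.33275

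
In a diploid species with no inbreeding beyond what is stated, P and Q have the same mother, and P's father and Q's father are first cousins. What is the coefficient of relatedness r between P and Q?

0.28125

Wright's path rule: contributions from independent ancestry routes add.
P and Q are related in two ways: half-sibs through their shared mother (r = 1/4) and second cousins through their fathers (r = 1/32).
r = 1/4 + 1/32 = 0.28125.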